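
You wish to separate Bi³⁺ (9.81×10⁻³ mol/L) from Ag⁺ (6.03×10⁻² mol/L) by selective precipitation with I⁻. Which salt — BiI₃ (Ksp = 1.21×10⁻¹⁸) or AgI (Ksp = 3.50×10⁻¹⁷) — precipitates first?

AgI

The threshold for precipitation is Q = Ksp.
For BiI₃: [I⁻] = (Ksp/[Bi³⁺])^(1/3) = 4.98×10⁻⁶ mol/L
For AgI: [I⁻] = (Ksp/[Ag⁺]) = 5.80×10⁻¹⁶ mol/L
Since AgI needs less I⁻ to reach saturation, it precipitates first.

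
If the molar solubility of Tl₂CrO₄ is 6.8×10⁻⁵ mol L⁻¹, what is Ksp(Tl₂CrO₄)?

Ksp = 1.3×10⁻¹²

Tl₂CrO₄(s) ⇌ 2 Tl⁺(aq) + CrO₄²⁻(aq)
Call the molar solubility s, so that [Tl⁺] = 2s and [CrO₄²⁻] = s.
Ksp = [Tl⁺]^2[CrO₄²⁻] = (2s)^2 · s = 4s^3
Ksp = 4 × (6.8×10⁻⁵)^3 = 1.3×10⁻¹²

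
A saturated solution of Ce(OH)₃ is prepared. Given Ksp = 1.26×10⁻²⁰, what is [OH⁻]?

1.39×10⁻⁵ M

Ce(OH)₃(s) ⇌ Ce³⁺(aq) + 3 OH⁻(aq)
With molar solubility s: [Ce³⁺] = s, [OH⁻] = 3s.
Ksp = [Ce³⁺][OH⁻]^3 = s · (3s)^3 = 27s^4 = 1.26×10⁻²⁰
s = 4.65×10⁻⁶ mol/L
[OH⁻] = 3s = 1.39×10⁻⁵ mol/L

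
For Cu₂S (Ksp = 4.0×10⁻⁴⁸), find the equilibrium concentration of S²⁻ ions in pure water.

Cu₂S(s) ⇌ 2 Cu⁺(aq) + S²⁻(aq)
With molar solubility s: [Cu⁺] = 2s, [S²⁻] = s.
Ksp = [Cu⁺]^2[S²⁻] = (2s)^2 · s = 4s^3 = 4.0×10⁻⁴⁸
s = 1.0×10⁻¹⁶ mol/L
[S²⁻] = s = 1.0×10⁻¹⁶ mol/L

1.0×10⁻¹⁶ M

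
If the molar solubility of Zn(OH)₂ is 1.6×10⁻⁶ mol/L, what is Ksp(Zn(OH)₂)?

Ksp = 1.6×10⁻¹⁷

Zn(OH)₂(s) ⇌ Zn²⁺(aq) + 2 OH⁻(aq)
With molar solubility s: [Zn²⁺] = s, [OH⁻] = 2s.
Ksp = [Zn²⁺][OH⁻]^2 = s · (2s)^2 = 4s^3
Ksp = 4 × (1.6×10⁻⁶)^3 = 1.6×10⁻¹⁷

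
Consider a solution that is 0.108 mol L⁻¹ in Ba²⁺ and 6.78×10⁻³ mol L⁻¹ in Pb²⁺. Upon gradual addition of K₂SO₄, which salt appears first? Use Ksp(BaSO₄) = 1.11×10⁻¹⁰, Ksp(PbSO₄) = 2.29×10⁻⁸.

The threshold for precipitation is Q = Ksp.
For BaSO₄: [SO₄²⁻] = (Ksp/[Ba²⁺]) = 1.03×10⁻⁹ mol L⁻¹
For PbSO₄: [SO₄²⁻] = (Ksp/[Pb²⁺]) = 3.38×10⁻⁶ mol L⁻¹
The smaller threshold [SO₄²⁻] is reached first, so BaSO₄ precipitates first.

BaSO₄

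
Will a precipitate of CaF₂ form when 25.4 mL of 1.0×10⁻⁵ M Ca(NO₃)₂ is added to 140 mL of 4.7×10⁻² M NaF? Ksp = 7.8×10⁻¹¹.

Yes

The combined volume is 165.4 mL.
[Ca²⁺] = (1.0×10⁻⁵)(25.4)/165.4 = 1.5×10⁻⁶ M
[F⁻] = (4.7×10⁻²)(140)/165.4 = 4.0×10⁻² M
Q = [Ca²⁺][F⁻]^2 = 2.4×10⁻⁹
Because Q > Ksp (2.4×10⁻⁹ vs 7.8×10⁻¹¹), a precipitate of CaF₂ forms.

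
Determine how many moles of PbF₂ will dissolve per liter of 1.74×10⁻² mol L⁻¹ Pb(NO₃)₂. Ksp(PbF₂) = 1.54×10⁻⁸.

4.70×10⁻⁴ M

PbF₂(s) ⇌ Pb²⁺(aq) + 2 F⁻(aq)
Let s be the solubility of PbF₂ here. The common ion gives [Pb²⁺] ≈ 1.74×10⁻² mol L⁻¹, and [F⁻] = 2s.
Ksp = [Pb²⁺][F⁻]^2 = (1.74×10⁻²)(2s)^2
(2s)^2 = 1.54×10⁻⁸ / (1.74×10⁻²) = 8.85×10⁻⁷
s = 4.70×10⁻⁴ mol L⁻¹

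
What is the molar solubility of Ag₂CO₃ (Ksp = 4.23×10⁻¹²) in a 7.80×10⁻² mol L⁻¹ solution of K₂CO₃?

3.68×10⁻⁶ M

Ag₂CO₃(s) ⇌ 2 Ag⁺(aq) + CO₃²⁻(aq)
Let s be the solubility of Ag₂CO₃ here. The common ion gives [CO₃²⁻] ≈ 7.80×10⁻² mol L⁻¹, and [Ag⁺] = 2s.
Ksp = [Ag⁺]^2[CO₃²⁻] = (2s)^2(7.80×10⁻²)
(2s)^2 = 4.23×10⁻¹² / (7.80×10⁻²) = 5.42×10⁻¹¹
s = 3.68×10⁻⁶ mol L⁻¹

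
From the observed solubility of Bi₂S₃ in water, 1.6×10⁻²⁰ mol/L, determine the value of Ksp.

Ksp = 1.1×10⁻⁹⁷

Bi₂S₃(s) ⇌ 2 Bi³⁺(aq) + 3 S²⁻(aq)
Call the molar solubility s, so that [Bi³⁺] = 2s and [S²⁻] = 3s.
Ksp = [Bi³⁺]^2[S²⁻]^3 = (2s)^2 · (3s)^3 = 108s^5
Ksp = 108 × (1.6×10⁻²⁰)^5 = 1.1×10⁻⁹⁷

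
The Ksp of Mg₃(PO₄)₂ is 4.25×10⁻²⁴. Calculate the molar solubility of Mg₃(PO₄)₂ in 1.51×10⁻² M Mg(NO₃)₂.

5.56×10⁻¹⁰ M

Mg₃(PO₄)₂(s) ⇌ 3 Mg²⁺(aq) + 2 PO₄³⁻(aq)
Mg²⁺ is already present at 1.51×10⁻² M. If s mol/L of Mg₃(PO₄)₂ dissolves, [PO₄³⁻] = 2s while [Mg²⁺] ≈ 1.51×10⁻² M.
Ksp = [Mg²⁺]^3[PO₄³⁻]^2 = (1.51×10⁻²)^3(2s)^2
(2s)^2 = 4.25×10⁻²⁴ / (1.51×10⁻²)^3 = 1.23×10⁻¹⁸
s = 5.56×10⁻¹⁰ M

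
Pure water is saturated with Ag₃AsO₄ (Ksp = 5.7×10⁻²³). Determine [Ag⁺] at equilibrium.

Ag₃AsO₄(s) ⇌ 3 Ag⁺(aq) + AsO₄³⁻(aq)
Call the molar solubility s, so that [Ag⁺] = 3s and [AsO₄³⁻] = s.
Ksp = [Ag⁺]^3[AsO₄³⁻] = (3s)^3 · s = 27s^4 = 5.7×10⁻²³
s = 1.2×10⁻⁶ mol L⁻¹
[Ag⁺] = 3s = 3.6×10⁻⁶ mol L⁻¹

3.6×10⁻⁶ M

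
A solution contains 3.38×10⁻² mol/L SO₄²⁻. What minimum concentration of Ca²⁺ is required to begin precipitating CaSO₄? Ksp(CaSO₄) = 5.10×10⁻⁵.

1.51×10⁻³ M

Precipitation of each salt begins when its ion product equals Ksp.
CaSO₄(s) ⇌ Ca²⁺(aq) + SO₄²⁻(aq)
Ksp = [Ca²⁺][SO₄²⁻] = [Ca²⁺](3.38×10⁻²)
[Ca²⁺] = 5.10×10⁻⁵ / (3.38×10⁻²) = 1.51×10⁻³
[Ca²⁺] = 1.51×10⁻³ mol/L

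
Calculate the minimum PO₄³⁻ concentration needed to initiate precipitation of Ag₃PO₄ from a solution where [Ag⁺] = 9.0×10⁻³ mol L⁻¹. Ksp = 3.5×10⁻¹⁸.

Precipitation of each salt begins when its ion product equals Ksp.
Ag₃PO₄(s) ⇌ 3 Ag⁺(aq) + PO₄³⁻(aq)
Ksp = [Ag⁺]^3[PO₄³⁻] = [PO₄³⁻](9.0×10⁻³)^3
[PO₄³⁻] = 3.5×10⁻¹⁸ / (9.0×10⁻³)^3 = 4.8×10⁻¹²
[PO₄³⁻] = 4.8×10⁻¹² mol L⁻¹

4.8×10⁻¹² M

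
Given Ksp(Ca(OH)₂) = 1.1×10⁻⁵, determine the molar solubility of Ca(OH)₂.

1.4×10⁻² M

Ca(OH)₂(s) ⇌ Ca²⁺(aq) + 2 OH⁻(aq)
Let s be the molar solubility. Then [Ca²⁺] = s and [OH⁻] = 2s.
Ksp = [Ca²⁺][OH⁻]^2 = s · (2s)^2 = 4s^3
4s^3 = 1.1×10⁻⁵  ⇒  s^3 = 2.8×10⁻⁶
Taking the 3rd root, s = 1.4×10⁻² M.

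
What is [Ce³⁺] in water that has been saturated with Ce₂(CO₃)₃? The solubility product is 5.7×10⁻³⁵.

Ce₂(CO₃)₃(s) ⇌ 2 Ce³⁺(aq) + 3 CO₃²⁻(aq)
With molar solubility s: [Ce³⁺] = 2s, [CO₃²⁻] = 3s.
Ksp = [Ce³⁺]^2[CO₃²⁻]^3 = (2s)^2 · (3s)^3 = 108s^5 = 5.7×10⁻³⁵
s = 5.6×10⁻⁸ mol/L
[Ce³⁺] = 2s = 1.1×10⁻⁷ mol/L

1.1×10⁻⁷ M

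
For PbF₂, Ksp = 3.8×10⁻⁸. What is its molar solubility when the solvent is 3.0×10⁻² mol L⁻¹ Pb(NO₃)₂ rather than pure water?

PbF₂(s) ⇌ Pb²⁺(aq) + 2 F⁻(aq)
With Pb²⁺ already at 3.0×10⁻² mol L⁻¹ and s small, take [Pb²⁺] ≈ 3.0×10⁻² mol L⁻¹ and [F⁻] = 2s.
Ksp = [Pb²⁺][F⁻]^2 = (3.0×10⁻²)(2s)^2
(2s)^2 = 3.8×10⁻⁸ / (3.0×10⁻²) = 1.3×10⁻⁶
s = 5.6×10⁻⁴ mol L⁻¹

5.6×10⁻⁴ M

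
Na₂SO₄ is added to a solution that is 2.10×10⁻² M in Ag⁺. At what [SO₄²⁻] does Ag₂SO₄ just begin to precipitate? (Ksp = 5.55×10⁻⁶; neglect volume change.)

1.26×10⁻² M

A salt starts to precipitate once the ion product Q reaches its Ksp.
Ag₂SO₄(s) ⇌ 2 Ag⁺(aq) + SO₄²⁻(aq)
Ksp = [Ag⁺]^2[SO₄²⁻] = [SO₄²⁻](2.10×10⁻²)^2
[SO₄²⁻] = 5.55×10⁻⁶ / (2.10×10⁻²)^2 = 1.26×10⁻²
[SO₄²⁻] = 1.26×10⁻² M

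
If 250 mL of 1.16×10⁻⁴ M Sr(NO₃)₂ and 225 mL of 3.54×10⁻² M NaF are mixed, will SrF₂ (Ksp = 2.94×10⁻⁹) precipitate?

Yes

After mixing, V = 250 mL + 225 mL = 475 mL.
[Sr²⁺] = (1.16×10⁻⁴)(250)/475 = 6.11×10⁻⁵ M
[F⁻] = (3.54×10⁻²)(225)/475 = 1.68×10⁻² M
Q = [Sr²⁺][F⁻]^2 = 1.72×10⁻⁸
Since Q (1.72×10⁻⁸) exceeds Ksp (2.94×10⁻⁹), SrF₂ will precipitate.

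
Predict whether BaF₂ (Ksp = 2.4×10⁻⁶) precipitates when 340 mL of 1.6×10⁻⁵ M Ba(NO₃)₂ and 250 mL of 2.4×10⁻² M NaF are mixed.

After mixing, V = 340 mL + 250 mL = 590 mL.
[Ba²⁺] = (1.6×10⁻⁵)(340)/590 = 9.2×10⁻⁶ M
[F⁻] = (2.4×10⁻²)(250)/590 = 1.0×10⁻² M
Q = [Ba²⁺][F⁻]^2 = 9.5×10⁻¹⁰
Q < Ksp (9.5×10⁻¹⁰ vs 2.4×10⁻⁶); the solution remains unsaturated and no precipitate forms.

No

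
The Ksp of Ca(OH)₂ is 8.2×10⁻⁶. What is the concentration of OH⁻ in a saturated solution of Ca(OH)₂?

Ca(OH)₂(s) ⇌ Ca²⁺(aq) + 2 OH⁻(aq)
For each mole of Ca(OH)₂ that dissolves per liter, [Ca²⁺] = s and [OH⁻] = 2s; let s denote this solubility.
Ksp = [Ca²⁺][OH⁻]^2 = s · (2s)^2 = 4s^3 = 8.2×10⁻⁶
s = 1.3×10⁻² mol/L
[OH⁻] = 2s = 2.5×10⁻² mol/L

2.5×10⁻² M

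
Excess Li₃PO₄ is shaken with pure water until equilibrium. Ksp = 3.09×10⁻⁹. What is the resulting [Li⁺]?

Li₃PO₄(s) ⇌ 3 Li⁺(aq) + PO₄³⁻(aq)
With molar solubility s: [Li⁺] = 3s, [PO₄³⁻] = s.
Ksp = [Li⁺]^3[PO₄³⁻] = (3s)^3 · s = 27s^4 = 3.09×10⁻⁹
s = 3.27×10⁻³ mol L⁻¹
[Li⁺] = 3s = 9.81×10⁻³ mol L⁻¹

9.81×10⁻³ M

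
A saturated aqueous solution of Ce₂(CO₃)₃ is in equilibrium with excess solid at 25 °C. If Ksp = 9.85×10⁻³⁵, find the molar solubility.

Ce₂(CO₃)₃(s) ⇌ 2 Ce³⁺(aq) + 3 CO₃²⁻(aq)
If s mol/L of Ce₂(CO₃)₃ dissolves, [Ce³⁺] = 2s and [CO₃²⁻] = 3s.
Ksp = [Ce³⁺]^2[CO₃²⁻]^3 = (2s)^2 · (3s)^3 = 108s^5
108s^5 = 9.85×10⁻³⁵  ⇒  s^5 = 9.12×10⁻³⁷
Taking the 5th root, s = 6.19×10⁻⁸ mol/L.

6.19×10⁻⁸ M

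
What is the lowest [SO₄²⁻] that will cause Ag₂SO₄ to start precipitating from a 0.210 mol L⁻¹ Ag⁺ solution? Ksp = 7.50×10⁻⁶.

1.70×10⁻⁴ M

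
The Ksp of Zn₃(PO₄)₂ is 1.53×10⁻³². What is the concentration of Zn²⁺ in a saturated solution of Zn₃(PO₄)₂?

Zn₃(PO₄)₂(s) ⇌ 3 Zn²⁺(aq) + 2 PO₄³⁻(aq)
If s mol/L of Zn₃(PO₄)₂ dissolves, [Zn²⁺] = 3s and [PO₄³⁻] = 2s.
Ksp = [Zn²⁺]^3[PO₄³⁻]^2 = (3s)^3 · (2s)^2 = 108s^5 = 1.53×10⁻³²
s = 1.70×10⁻⁷ mol/L
[Zn²⁺] = 3s = 5.10×10⁻⁷ mol/L

5.10×10⁻⁷ M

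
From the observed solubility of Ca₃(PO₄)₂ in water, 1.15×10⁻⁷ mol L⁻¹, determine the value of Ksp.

Ca₃(PO₄)₂(s) ⇌ 3 Ca²⁺(aq) + 2 PO₄³⁻(aq)
Call the molar solubility s, so that [Ca²⁺] = 3s and [PO₄³⁻] = 2s.
Ksp = [Ca²⁺]^3[PO₄³⁻]^2 = (3s)^3 · (2s)^2 = 108s^5
Ksp = 108 × (1.15×10⁻⁷)^5 = 2.17×10⁻³³

Ksp = 2.17×10⁻³³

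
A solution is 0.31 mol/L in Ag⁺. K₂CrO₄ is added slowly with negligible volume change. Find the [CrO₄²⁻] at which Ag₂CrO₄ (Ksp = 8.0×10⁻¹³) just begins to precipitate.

8.3×10⁻¹² M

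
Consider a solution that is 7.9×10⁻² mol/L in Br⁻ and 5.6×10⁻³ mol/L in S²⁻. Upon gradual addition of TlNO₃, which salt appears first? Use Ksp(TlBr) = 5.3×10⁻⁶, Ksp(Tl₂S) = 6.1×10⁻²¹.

A salt starts to precipitate once the ion product Q reaches its Ksp.
For TlBr: [Tl⁺] = (Ksp/[Br⁻]) = 6.7×10⁻⁵ mol/L
For Tl₂S: [Tl⁺] = (Ksp/[S²⁻])^(1/2) = 1.0×10⁻⁹ mol/L
Since Tl₂S needs less Tl⁺ to reach saturation, it precipitates first.

Tl₂S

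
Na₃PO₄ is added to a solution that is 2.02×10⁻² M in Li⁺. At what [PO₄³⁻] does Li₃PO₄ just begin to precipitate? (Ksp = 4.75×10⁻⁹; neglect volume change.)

5.76×10⁻⁴ M

Precipitation of each salt begins when its ion product equals Ksp.
Li₃PO₄(s) ⇌ 3 Li⁺(aq) + PO₄³⁻(aq)
Ksp = [Li⁺]^3[PO₄³⁻] = [PO₄³⁻](2.02×10⁻²)^3
[PO₄³⁻] = 4.75×10⁻⁹ / (2.02×10⁻²)^3 = 5.76×10⁻⁴
[PO₄³⁻] = 5.76×10⁻⁴ M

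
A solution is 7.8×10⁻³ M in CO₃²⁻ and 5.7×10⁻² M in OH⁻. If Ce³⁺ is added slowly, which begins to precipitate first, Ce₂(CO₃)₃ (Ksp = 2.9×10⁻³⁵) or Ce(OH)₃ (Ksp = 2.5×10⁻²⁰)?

Ce(OH)₃

Precipitation begins when Q = Ksp.
For Ce₂(CO₃)₃: [Ce³⁺] = (Ksp/[CO₃²⁻]^3)^(1/2) = 7.8×10⁻¹⁵ M
For Ce(OH)₃: [Ce³⁺] = (Ksp/[OH⁻]^3) = 1.3×10⁻¹⁶ M
Since Ce(OH)₃ needs less Ce³⁺ to reach saturation, it precipitates first.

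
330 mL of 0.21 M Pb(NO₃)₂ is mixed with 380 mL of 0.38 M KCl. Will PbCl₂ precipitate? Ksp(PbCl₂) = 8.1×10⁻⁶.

Total volume after mixing = 330 + 380 = 710 mL.
[Pb²⁺] = (0.21)(330)/710 = 9.8×10⁻² M
[Cl⁻] = (0.38)(380)/710 = 0.20 M
Q = [Pb²⁺][Cl⁻]^2 = 4.0×10⁻³
Because Q > Ksp (4.0×10⁻³ vs 8.1×10⁻⁶), a precipitate of PbCl₂ forms.

Yes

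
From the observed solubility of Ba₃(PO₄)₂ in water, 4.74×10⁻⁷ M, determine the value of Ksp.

Ba₃(PO₄)₂(s) ⇌ 3 Ba²⁺(aq) + 2 PO₄³⁻(aq)
With molar solubility s: [Ba²⁺] = 3s, [PO₄³⁻] = 2s.
Ksp = [Ba²⁺]^3[PO₄³⁻]^2 = (3s)^3 · (2s)^2 = 108s^5
Ksp = 108 × (4.74×10⁻⁷)^5 = 2.58×10⁻³⁰

Ksp = 2.58×10⁻³⁰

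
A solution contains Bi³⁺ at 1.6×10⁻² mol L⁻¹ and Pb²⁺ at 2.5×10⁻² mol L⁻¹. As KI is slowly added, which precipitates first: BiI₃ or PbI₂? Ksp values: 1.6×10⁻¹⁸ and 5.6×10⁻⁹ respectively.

The threshold for precipitation is Q = Ksp.
For BiI₃: [I⁻] = (Ksp/[Bi³⁺])^(1/3) = 4.6×10⁻⁶ mol L⁻¹
For PbI₂: [I⁻] = (Ksp/[Pb²⁺])^(1/2) = 4.7×10⁻⁴ mol L⁻¹
BiI₃ requires the lower [I⁻], so it precipitates first.

BiI₃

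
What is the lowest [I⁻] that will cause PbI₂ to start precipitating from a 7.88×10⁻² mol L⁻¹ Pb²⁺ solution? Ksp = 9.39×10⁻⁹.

A salt starts to precipitate once the ion product Q reaches its Ksp.
PbI₂(s) ⇌ Pb²⁺(aq) + 2 I⁻(aq)
Ksp = [Pb²⁺][I⁻]^2 = [I⁻]^2(7.88×10⁻²)
[I⁻]^2 = 9.39×10⁻⁹ / (7.88×10⁻²) = 1.19×10⁻⁷
[I⁻] = 3.45×10⁻⁴ mol L⁻¹

3.45×10⁻⁴ M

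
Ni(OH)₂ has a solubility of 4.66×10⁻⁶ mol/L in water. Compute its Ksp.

Ni(OH)₂(s) ⇌ Ni²⁺(aq) + 2 OH⁻(aq)
For each mole of Ni(OH)₂ that dissolves per liter, [Ni²⁺] = s and [OH⁻] = 2s; let s denote this solubility.
Ksp = [Ni²⁺][OH⁻]^2 = s · (2s)^2 = 4s^3
Ksp = 4 × (4.66×10⁻⁶)^3 = 4.05×10⁻¹⁶

Ksp = 4.05×10⁻¹⁶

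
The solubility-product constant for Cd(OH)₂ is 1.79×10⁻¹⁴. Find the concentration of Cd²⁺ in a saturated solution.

1.65×10⁻⁵ M

Cd(OH)₂(s) ⇌ Cd²⁺(aq) + 2 OH⁻(aq)
Call the molar solubility s, so that [Cd²⁺] = s and [OH⁻] = 2s.
Ksp = [Cd²⁺][OH⁻]^2 = s · (2s)^2 = 4s^3 = 1.79×10⁻¹⁴
s = 1.65×10⁻⁵ M
[Cd²⁺] = s = 1.65×10⁻⁵ M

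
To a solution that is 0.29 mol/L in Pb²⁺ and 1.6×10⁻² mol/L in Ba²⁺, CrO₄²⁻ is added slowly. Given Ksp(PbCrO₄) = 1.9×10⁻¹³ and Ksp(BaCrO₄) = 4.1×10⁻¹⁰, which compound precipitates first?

PbCrO₄

A salt starts to precipitate once the ion product Q reaches its Ksp.
For PbCrO₄: [CrO₄²⁻] = (Ksp/[Pb²⁺]) = 6.6×10⁻¹³ mol/L
For BaCrO₄: [CrO₄²⁻] = (Ksp/[Ba²⁺]) = 2.6×10⁻⁸ mol/L
The smaller threshold [CrO₄²⁻] is reached first, so PbCrO₄ precipitates first.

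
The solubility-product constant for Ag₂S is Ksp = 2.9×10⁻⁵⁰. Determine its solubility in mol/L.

Ag₂S(s) ⇌ 2 Ag⁺(aq) + S²⁻(aq)
For each mole of Ag₂S that dissolves per liter, [Ag⁺] = 2s and [S²⁻] = s; let s denote this solubility.
Ksp = [Ag⁺]^2[S²⁻] = (2s)^2 · s = 4s^3
4s^3 = 2.9×10⁻⁵⁰  ⇒  s^3 = 7.3×10⁻⁵¹
s = (7.3×10⁻⁵¹)^(1/3) = 1.9×10⁻¹⁷ mol/L

1.9×10⁻¹⁷ M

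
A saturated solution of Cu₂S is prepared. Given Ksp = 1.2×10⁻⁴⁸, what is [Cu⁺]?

1.3×10⁻¹⁶ M

Cu₂S(s) ⇌ 2 Cu⁺(aq) + S²⁻(aq)
Call the molar solubility s, so that [Cu⁺] = 2s and [S²⁻] = s.
Ksp = [Cu⁺]^2[S²⁻] = (2s)^2 · s = 4s^3 = 1.2×10⁻⁴⁸
s = 6.7×10⁻¹⁷ mol L⁻¹
[Cu⁺] = 2s = 1.3×10⁻¹⁶ mol L⁻¹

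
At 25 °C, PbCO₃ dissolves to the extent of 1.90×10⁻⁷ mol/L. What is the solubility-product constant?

PbCO₃(s) ⇌ Pb²⁺(aq) + CO₃²⁻(aq)
Call the molar solubility s, so that [Pb²⁺] = s and [CO₃²⁻] = s.
Ksp = [Pb²⁺][CO₃²⁻] = s · s = s^2
Ksp = (1.90×10⁻⁷)^2 = 3.61×10⁻¹⁴

Ksp = 3.61×10⁻¹⁴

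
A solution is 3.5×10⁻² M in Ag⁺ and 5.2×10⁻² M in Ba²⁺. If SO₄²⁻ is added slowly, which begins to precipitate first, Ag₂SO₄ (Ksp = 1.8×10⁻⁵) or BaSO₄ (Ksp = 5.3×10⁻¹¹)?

BaSO₄

Each salt precipitates once Q = Ksp for that salt.
For Ag₂SO₄: [SO₄²⁻] = (Ksp/[Ag⁺]^2) = 1.5×10⁻² M
For BaSO₄: [SO₄²⁻] = (Ksp/[Ba²⁺]) = 1.0×10⁻⁹ M
Since BaSO₄ needs less SO₄²⁻ to reach saturation, it precipitates first.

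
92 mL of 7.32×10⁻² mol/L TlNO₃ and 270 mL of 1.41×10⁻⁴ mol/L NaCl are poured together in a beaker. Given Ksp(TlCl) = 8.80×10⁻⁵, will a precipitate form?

After mixing, V = 92 mL + 270 mL = 362 mL.
[Tl⁺] = (7.32×10⁻²)(92)/362 = 1.86×10⁻² mol/L
[Cl⁻] = (1.41×10⁻⁴)(270)/362 = 1.05×10⁻⁴ mol/L
Q = [Tl⁺][Cl⁻] = 1.96×10⁻⁶
Since Q (1.96×10⁻⁶) is less than Ksp (8.80×10⁻⁵), no TlCl precipitates.

No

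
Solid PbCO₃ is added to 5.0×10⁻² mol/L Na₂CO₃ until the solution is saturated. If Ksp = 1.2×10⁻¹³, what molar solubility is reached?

2.4×10⁻¹² M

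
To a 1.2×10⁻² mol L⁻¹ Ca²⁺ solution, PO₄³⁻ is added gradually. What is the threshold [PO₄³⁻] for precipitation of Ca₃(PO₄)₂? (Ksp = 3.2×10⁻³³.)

4.3×10⁻¹⁴ M

The threshold for precipitation is Q = Ksp.
Ca₃(PO₄)₂(s) ⇌ 3 Ca²⁺(aq) + 2 PO₄³⁻(aq)
Ksp = [Ca²⁺]^3[PO₄³⁻]^2 = [PO₄³⁻]^2(1.2×10⁻²)^3
[PO₄³⁻]^2 = 3.2×10⁻³³ / (1.2×10⁻²)^3 = 1.9×10⁻²⁷
[PO₄³⁻] = 4.3×10⁻¹⁴ mol L⁻¹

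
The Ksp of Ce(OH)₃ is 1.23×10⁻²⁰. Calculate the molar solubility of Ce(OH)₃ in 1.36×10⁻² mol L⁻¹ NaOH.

4.89×10⁻¹⁵ M

Ce(OH)₃(s) ⇌ Ce³⁺(aq) + 3 OH⁻(aq)
The solution already contains OH⁻ at 1.36×10⁻² mol L⁻¹. Let s be the molar solubility of Ce(OH)₃.
[OH⁻] ≈ 1.36×10⁻² mol L⁻¹ (common ion dominates); [Ce³⁺] = s.
Ksp = [Ce³⁺][OH⁻]^3 = s(1.36×10⁻²)^3
s = 1.23×10⁻²⁰ / (1.36×10⁻²)^3 = 4.89×10⁻¹⁵
s = 4.89×10⁻¹⁵ mol L⁻¹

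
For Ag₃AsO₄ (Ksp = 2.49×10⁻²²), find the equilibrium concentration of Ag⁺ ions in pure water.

5.23×10⁻⁶ M

Ag₃AsO₄(s) ⇌ 3 Ag⁺(aq) + AsO₄³⁻(aq)
For each mole of Ag₃AsO₄ that dissolves per liter, [Ag⁺] = 3s and [AsO₄³⁻] = s; let s denote this solubility.
Ksp = [Ag⁺]^3[AsO₄³⁻] = (3s)^3 · s = 27s^4 = 2.49×10⁻²²
s = 1.74×10⁻⁶ mol L⁻¹
[Ag⁺] = 3s = 5.23×10⁻⁶ mol L⁻¹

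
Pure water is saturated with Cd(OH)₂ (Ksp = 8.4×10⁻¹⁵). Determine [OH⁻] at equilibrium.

Cd(OH)₂(s) ⇌ Cd²⁺(aq) + 2 OH⁻(aq)
For each mole of Cd(OH)₂ that dissolves per liter, [Cd²⁺] = s and [OH⁻] = 2s; let s denote this solubility.
Ksp = [Cd²⁺][OH⁻]^2 = s · (2s)^2 = 4s^3 = 8.4×10⁻¹⁵
s = 1.3×10⁻⁵ M
[OH⁻] = 2s = 2.6×10⁻⁵ M

2.6×10⁻⁵ M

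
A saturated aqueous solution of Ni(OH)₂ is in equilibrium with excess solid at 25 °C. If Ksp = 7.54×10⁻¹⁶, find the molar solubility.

5.73×10⁻⁶ M

Ni(OH)₂(s) ⇌ Ni²⁺(aq) + 2 OH⁻(aq)
For each mole of Ni(OH)₂ that dissolves per liter, [Ni²⁺] = s and [OH⁻] = 2s; let s denote this solubility.
Ksp = [Ni²⁺][OH⁻]^2 = s · (2s)^2 = 4s^3
4s^3 = 7.54×10⁻¹⁶  ⇒  s^3 = 1.89×10⁻¹⁶
s = (1.89×10⁻¹⁶)^(1/3) = 5.73×10⁻⁶ M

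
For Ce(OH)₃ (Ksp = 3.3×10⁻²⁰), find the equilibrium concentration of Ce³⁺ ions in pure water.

5.9×10⁻⁶ M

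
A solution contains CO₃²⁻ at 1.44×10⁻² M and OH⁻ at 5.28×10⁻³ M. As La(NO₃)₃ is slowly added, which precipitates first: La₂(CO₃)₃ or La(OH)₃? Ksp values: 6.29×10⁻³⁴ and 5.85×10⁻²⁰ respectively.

La₂(CO₃)₃

Precipitation begins when Q = Ksp.
For La₂(CO₃)₃: [La³⁺] = (Ksp/[CO₃²⁻]^3)^(1/2) = 1.45×10⁻¹⁴ M
For La(OH)₃: [La³⁺] = (Ksp/[OH⁻]^3) = 3.97×10⁻¹³ M
The smaller threshold [La³⁺] is reached first, so La₂(CO₃)₃ precipitates first.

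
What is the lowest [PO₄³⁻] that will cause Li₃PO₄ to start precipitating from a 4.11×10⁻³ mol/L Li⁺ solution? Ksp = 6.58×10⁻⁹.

A salt starts to precipitate once the ion product Q reaches its Ksp.
Li₃PO₄(s) ⇌ 3 Li⁺(aq) + PO₄³⁻(aq)
Ksp = [Li⁺]^3[PO₄³⁻] = [PO₄³⁻](4.11×10⁻³)^3
[PO₄³⁻] = 6.58×10⁻⁹ / (4.11×10⁻³)^3 = 9.48×10⁻²
[PO₄³⁻] = 9.48×10⁻² mol/L

9.48×10⁻² M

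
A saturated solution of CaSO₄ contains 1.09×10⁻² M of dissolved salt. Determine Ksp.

Ksp = 1.19×10⁻⁴

CaSO₄(s) ⇌ Ca²⁺(aq) + SO₄²⁻(aq)
With molar solubility s: [Ca²⁺] = s, [SO₄²⁻] = s.
Ksp = [Ca²⁺][SO₄²⁻] = s · s = s^2
Ksp = (1.09×10⁻²)^2 = 1.19×10⁻⁴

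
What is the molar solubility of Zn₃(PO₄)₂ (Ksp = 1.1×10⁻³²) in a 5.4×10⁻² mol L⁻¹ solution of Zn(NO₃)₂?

4.2×10⁻¹⁵ M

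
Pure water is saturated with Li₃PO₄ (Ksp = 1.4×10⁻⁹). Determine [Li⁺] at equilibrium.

8.1×10⁻³ M

Li₃PO₄(s) ⇌ 3 Li⁺(aq) + PO₄³⁻(aq)
If s mol/L of Li₃PO₄ dissolves, [Li⁺] = 3s and [PO₄³⁻] = s.
Ksp = [Li⁺]^3[PO₄³⁻] = (3s)^3 · s = 27s^4 = 1.4×10⁻⁹
s = 2.7×10⁻³ mol L⁻¹
[Li⁺] = 3s = 8.1×10⁻³ mol L⁻¹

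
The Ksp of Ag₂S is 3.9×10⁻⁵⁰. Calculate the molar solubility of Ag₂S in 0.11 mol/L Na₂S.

Ag₂S(s) ⇌ 2 Ag⁺(aq) + S²⁻(aq)
Let s be the solubility of Ag₂S here. The common ion gives [S²⁻] ≈ 0.11 mol/L, and [Ag⁺] = 2s.
Ksp = [Ag⁺]^2[S²⁻] = (2s)^2(0.11)
(2s)^2 = 3.9×10⁻⁵⁰ / (0.11) = 3.5×10⁻⁴⁹
s = 3.0×10⁻²⁵ mol/L

3.0×10⁻²⁵ M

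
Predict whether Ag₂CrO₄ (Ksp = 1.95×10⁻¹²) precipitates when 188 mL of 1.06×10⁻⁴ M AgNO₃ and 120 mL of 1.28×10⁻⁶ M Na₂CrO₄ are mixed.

After mixing, V = 188 mL + 120 mL = 308 mL.
[Ag⁺] = (1.06×10⁻⁴)(188)/308 = 6.47×10⁻⁵ M
[CrO₄²⁻] = (1.28×10⁻⁶)(120)/308 = 4.99×10⁻⁷ M
Q = [Ag⁺]^2[CrO₄²⁻] = 2.09×10⁻¹⁵
Q = 2.09×10⁻¹⁵ < Ksp = 1.95×10⁻¹², so the solution is unsaturated and no precipitate forms.

No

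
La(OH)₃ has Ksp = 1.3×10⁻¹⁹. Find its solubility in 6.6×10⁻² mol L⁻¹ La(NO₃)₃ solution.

La(OH)₃(s) ⇌ La³⁺(aq) + 3 OH⁻(aq)
La³⁺ is already present at 6.6×10⁻² mol L⁻¹. If s mol/L of La(OH)₃ dissolves, [OH⁻] = 3s while [La³⁺] ≈ 6.6×10⁻² mol L⁻¹.
Ksp = [La³⁺][OH⁻]^3 = (6.6×10⁻²)(3s)^3
(3s)^3 = 1.3×10⁻¹⁹ / (6.6×10⁻²) = 2.0×10⁻¹⁸
s = 4.2×10⁻⁷ mol L⁻¹

4.2×10⁻⁷ M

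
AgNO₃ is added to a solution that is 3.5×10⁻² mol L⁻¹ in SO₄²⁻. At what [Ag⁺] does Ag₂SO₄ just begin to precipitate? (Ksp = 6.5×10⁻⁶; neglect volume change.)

Precipitation begins when Q = Ksp.
Ag₂SO₄(s) ⇌ 2 Ag⁺(aq) + SO₄²⁻(aq)
Ksp = [Ag⁺]^2[SO₄²⁻] = [Ag⁺]^2(3.5×10⁻²)
[Ag⁺]^2 = 6.5×10⁻⁶ / (3.5×10⁻²) = 1.9×10⁻⁴
[Ag⁺] = 1.4×10⁻² mol L⁻¹

1.4×10⁻² M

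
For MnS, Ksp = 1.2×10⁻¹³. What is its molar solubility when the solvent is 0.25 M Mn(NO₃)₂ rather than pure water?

4.8×10⁻¹³ M

MnS(s) ⇌ Mn²⁺(aq) + S²⁻(aq)
Let s be the solubility of MnS here. The common ion gives [Mn²⁺] ≈ 0.25 M, and [S²⁻] = s.
Ksp = [Mn²⁺][S²⁻] = (0.25)s
s = 1.2×10⁻¹³ / (0.25) = 4.8×10⁻¹³
s = 4.8×10⁻¹³ M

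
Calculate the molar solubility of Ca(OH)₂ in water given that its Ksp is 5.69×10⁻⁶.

Ca(OH)₂(s) ⇌ Ca²⁺(aq) + 2 OH⁻(aq)
With molar solubility s: [Ca²⁺] = s, [OH⁻] = 2s.
Ksp = [Ca²⁺][OH⁻]^2 = s · (2s)^2 = 4s^3
4s^3 = 5.69×10⁻⁶  ⇒  s^3 = 1.42×10⁻⁶
s = (1.42×10⁻⁶)^(1/3) = 1.12×10⁻² mol L⁻¹

1.12×10⁻² M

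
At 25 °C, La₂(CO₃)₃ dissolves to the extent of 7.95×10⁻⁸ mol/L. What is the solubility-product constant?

Ksp = 3.43×10⁻³⁴

La₂(CO₃)₃(s) ⇌ 2 La³⁺(aq) + 3 CO₃²⁻(aq)
With molar solubility s: [La³⁺] = 2s, [CO₃²⁻] = 3s.
Ksp = [La³⁺]^2[CO₃²⁻]^3 = (2s)^2 · (3s)^3 = 108s^5
Ksp = 108 × (7.95×10⁻⁸)^5 = 3.43×10⁻³⁴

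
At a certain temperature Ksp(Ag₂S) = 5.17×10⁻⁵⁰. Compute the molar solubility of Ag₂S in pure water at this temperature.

Ag₂S(s) ⇌ 2 Ag⁺(aq) + S²⁻(aq)
Call the molar solubility s, so that [Ag⁺] = 2s and [S²⁻] = s.
Ksp = [Ag⁺]^2[S²⁻] = (2s)^2 · s = 4s^3
4s^3 = 5.17×10⁻⁵⁰  ⇒  s^3 = 1.29×10⁻⁵⁰
s = 2.35×10⁻¹⁷ mol L⁻¹

2.35×10⁻¹⁷ M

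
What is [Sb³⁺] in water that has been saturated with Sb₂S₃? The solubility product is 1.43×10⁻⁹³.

2.12×10⁻¹⁹ M

Sb₂S₃(s) ⇌ 2 Sb³⁺(aq) + 3 S²⁻(aq)
If s mol/L of Sb₂S₃ dissolves, [Sb³⁺] = 2s and [S²⁻] = 3s.
Ksp = [Sb³⁺]^2[S²⁻]^3 = (2s)^2 · (3s)^3 = 108s^5 = 1.43×10⁻⁹³
s = 1.06×10⁻¹⁹ M
[Sb³⁺] = 2s = 2.12×10⁻¹⁹ M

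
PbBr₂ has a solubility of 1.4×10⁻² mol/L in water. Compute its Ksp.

PbBr₂(s) ⇌ Pb²⁺(aq) + 2 Br⁻(aq)
For each mole of PbBr₂ that dissolves per liter, [Pb²⁺] = s and [Br⁻] = 2s; let s denote this solubility.
Ksp = [Pb²⁺][Br⁻]^2 = s · (2s)^2 = 4s^3
Ksp = 4 × (1.4×10⁻²)^3 = 1.1×10⁻⁵

Ksp = 1.1×10⁻⁵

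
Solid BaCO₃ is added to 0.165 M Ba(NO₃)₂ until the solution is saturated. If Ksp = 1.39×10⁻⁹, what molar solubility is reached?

8.42×10⁻⁹ M

BaCO₃(s) ⇌ Ba²⁺(aq) + CO₃²⁻(aq)
With Ba²⁺ already at 0.165 M and s small, take [Ba²⁺] ≈ 0.165 M and [CO₃²⁻] = s.
Ksp = [Ba²⁺][CO₃²⁻] = (0.165)s
s = 1.39×10⁻⁹ / (0.165) = 8.42×10⁻⁹
s = 8.42×10⁻⁹ M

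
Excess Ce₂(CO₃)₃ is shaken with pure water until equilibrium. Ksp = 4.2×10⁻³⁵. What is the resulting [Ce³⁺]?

Ce₂(CO₃)₃(s) ⇌ 2 Ce³⁺(aq) + 3 CO₃²⁻(aq)
For each mole of Ce₂(CO₃)₃ that dissolves per liter, [Ce³⁺] = 2s and [CO₃²⁻] = 3s; let s denote this solubility.
Ksp = [Ce³⁺]^2[CO₃²⁻]^3 = (2s)^2 · (3s)^3 = 108s^5 = 4.2×10⁻³⁵
s = 5.2×10⁻⁸ M
[Ce³⁺] = 2s = 1.0×10⁻⁷ M

1.0×10⁻⁷ M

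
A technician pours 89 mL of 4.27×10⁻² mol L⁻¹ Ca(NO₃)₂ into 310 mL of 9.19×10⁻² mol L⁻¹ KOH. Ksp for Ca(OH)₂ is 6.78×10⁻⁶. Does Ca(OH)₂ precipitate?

Yes

The combined volume is 399 mL.
[Ca²⁺] = (4.27×10⁻²)(89)/399 = 9.52×10⁻³ mol L⁻¹
[OH⁻] = (9.19×10⁻²)(310)/399 = 7.14×10⁻² mol L⁻¹
Q = [Ca²⁺][OH⁻]^2 = 4.86×10⁻⁵
Q = 4.86×10⁻⁵ > Ksp = 6.78×10⁻⁶, so the solution is supersaturated and Ca(OH)₂ precipitates.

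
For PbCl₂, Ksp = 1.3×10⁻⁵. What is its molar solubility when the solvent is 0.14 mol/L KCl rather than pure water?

6.6×10⁻⁴ M

PbCl₂(s) ⇌ Pb²⁺(aq) + 2 Cl⁻(aq)
With Cl⁻ already at 0.14 mol/L and s small, take [Cl⁻] ≈ 0.14 mol/L and [Pb²⁺] = s.
Ksp = [Pb²⁺][Cl⁻]^2 = s(0.14)^2
s = 1.3×10⁻⁵ / (0.14)^2 = 6.6×10⁻⁴
s = 6.6×10⁻⁴ mol/L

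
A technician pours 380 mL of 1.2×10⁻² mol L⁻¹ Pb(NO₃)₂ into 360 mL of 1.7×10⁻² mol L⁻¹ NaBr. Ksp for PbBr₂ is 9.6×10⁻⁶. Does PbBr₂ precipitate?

No

The combined volume is 740 mL.
[Pb²⁺] = (1.2×10⁻²)(380)/740 = 6.2×10⁻³ mol L⁻¹
[Br⁻] = (1.7×10⁻²)(360)/740 = 8.3×10⁻³ mol L⁻¹
Q = [Pb²⁺][Br⁻]^2 = 4.2×10⁻⁷
Q = 4.2×10⁻⁷ < Ksp = 9.6×10⁻⁶, so the solution is unsaturated and no precipitate forms.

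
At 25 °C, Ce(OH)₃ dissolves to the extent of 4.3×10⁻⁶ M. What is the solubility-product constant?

Ksp = 9.2×10⁻²¹

Ce(OH)₃(s) ⇌ Ce³⁺(aq) + 3 OH⁻(aq)
For each mole of Ce(OH)₃ that dissolves per liter, [Ce³⁺] = s and [OH⁻] = 3s; let s denote this solubility.
Ksp = [Ce³⁺][OH⁻]^3 = s · (3s)^3 = 27s^4
Ksp = 27 × (4.3×10⁻⁶)^4 = 9.2×10⁻²¹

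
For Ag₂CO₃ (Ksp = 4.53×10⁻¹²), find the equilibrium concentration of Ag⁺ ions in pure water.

Ag₂CO₃(s) ⇌ 2 Ag⁺(aq) + CO₃²⁻(aq)
Call the molar solubility s, so that [Ag⁺] = 2s and [CO₃²⁻] = s.
Ksp = [Ag⁺]^2[CO₃²⁻] = (2s)^2 · s = 4s^3 = 4.53×10⁻¹²
s = 1.04×10⁻⁴ mol/L
[Ag⁺] = 2s = 2.08×10⁻⁴ mol/L

2.08×10⁻⁴ M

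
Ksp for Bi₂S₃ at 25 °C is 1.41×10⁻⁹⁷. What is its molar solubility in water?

Bi₂S₃(s) ⇌ 2 Bi³⁺(aq) + 3 S²⁻(aq)
For each mole of Bi₂S₃ that dissolves per liter, [Bi³⁺] = 2s and [S²⁻] = 3s; let s denote this solubility.
Ksp = [Bi³⁺]^2[S²⁻]^3 = (2s)^2 · (3s)^3 = 108s^5
108s^5 = 1.41×10⁻⁹⁷  ⇒  s^5 = 1.31×10⁻⁹⁹
s = (1.31×10⁻⁹⁹)^(1/5) = 1.67×10⁻²⁰ mol L⁻¹

1.67×10⁻²⁰ M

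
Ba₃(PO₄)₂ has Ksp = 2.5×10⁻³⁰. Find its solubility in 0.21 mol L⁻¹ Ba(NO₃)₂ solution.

8.2×10⁻¹⁵ M

Ba₃(PO₄)₂(s) ⇌ 3 Ba²⁺(aq) + 2 PO₄³⁻(aq)
Let s be the solubility of Ba₃(PO₄)₂ here. The common ion gives [Ba²⁺] ≈ 0.21 mol L⁻¹, and [PO₄³⁻] = 2s.
Ksp = [Ba²⁺]^3[PO₄³⁻]^2 = (0.21)^3(2s)^2
(2s)^2 = 2.5×10⁻³⁰ / (0.21)^3 = 2.7×10⁻²⁸
s = 8.2×10⁻¹⁵ mol L⁻¹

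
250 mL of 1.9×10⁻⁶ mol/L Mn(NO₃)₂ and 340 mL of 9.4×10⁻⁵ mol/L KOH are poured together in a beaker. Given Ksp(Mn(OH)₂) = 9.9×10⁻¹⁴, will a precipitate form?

No

Total volume after mixing = 250 + 340 = 590 mL.
[Mn²⁺] = (1.9×10⁻⁶)(250)/590 = 8.1×10⁻⁷ mol/L
[OH⁻] = (9.4×10⁻⁵)(340)/590 = 5.4×10⁻⁵ mol/L
Q = [Mn²⁺][OH⁻]^2 = 2.4×10⁻¹⁵
Q < Ksp (2.4×10⁻¹⁵ vs 9.9×10⁻¹⁴); the solution remains unsaturated and no precipitate forms.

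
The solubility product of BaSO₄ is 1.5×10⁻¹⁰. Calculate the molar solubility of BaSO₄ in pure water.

1.2×10⁻⁵ M

BaSO₄(s) ⇌ Ba²⁺(aq) + SO₄²⁻(aq)
For each mole of BaSO₄ that dissolves per liter, [Ba²⁺] = s and [SO₄²⁻] = s; let s denote this solubility.
Ksp = [Ba²⁺][SO₄²⁻] = s · s = s^2
s^2 = 1.5×10⁻¹⁰
s = (1.5×10⁻¹⁰)^(1/2) = 1.2×10⁻⁵ mol L⁻¹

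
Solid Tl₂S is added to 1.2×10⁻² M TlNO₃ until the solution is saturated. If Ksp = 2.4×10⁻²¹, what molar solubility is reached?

Tl₂S(s) ⇌ 2 Tl⁺(aq) + S²⁻(aq)
Tl⁺ is already present at 1.2×10⁻² M. If s mol/L of Tl₂S dissolves, [S²⁻] = s while [Tl⁺] ≈ 1.2×10⁻² M.
Ksp = [Tl⁺]^2[S²⁻] = (1.2×10⁻²)^2s
s = 2.4×10⁻²¹ / (1.2×10⁻²)^2 = 1.7×10⁻¹⁷
s = 1.7×10⁻¹⁷ M

1.7×10⁻¹⁷ M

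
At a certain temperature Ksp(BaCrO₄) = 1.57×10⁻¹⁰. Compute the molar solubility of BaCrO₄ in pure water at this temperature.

1.25×10⁻⁵ M

BaCrO₄(s) ⇌ Ba²⁺(aq) + CrO₄²⁻(aq)
Call the molar solubility s, so that [Ba²⁺] = s and [CrO₄²⁻] = s.
Ksp = [Ba²⁺][CrO₄²⁻] = s · s = s^2
s^2 = 1.57×10⁻¹⁰
s = 1.25×10⁻⁵ mol/L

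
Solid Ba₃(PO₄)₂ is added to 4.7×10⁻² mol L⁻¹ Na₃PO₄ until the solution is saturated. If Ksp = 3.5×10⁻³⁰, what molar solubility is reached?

Ba₃(PO₄)₂(s) ⇌ 3 Ba²⁺(aq) + 2 PO₄³⁻(aq)
With PO₄³⁻ already at 4.7×10⁻² mol L⁻¹ and s small, take [PO₄³⁻] ≈ 4.7×10⁻² mol L⁻¹ and [Ba²⁺] = 3s.
Ksp = [Ba²⁺]^3[PO₄³⁻]^2 = (3s)^3(4.7×10⁻²)^2
(3s)^3 = 3.5×10⁻³⁰ / (4.7×10⁻²)^2 = 1.6×10⁻²⁷
s = 3.9×10⁻¹⁰ mol L⁻¹

3.9×10⁻¹⁰ M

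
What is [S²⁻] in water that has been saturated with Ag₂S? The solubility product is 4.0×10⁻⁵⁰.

Ag₂S(s) ⇌ 2 Ag⁺(aq) + S²⁻(aq)
With molar solubility s: [Ag⁺] = 2s, [S²⁻] = s.
Ksp = [Ag⁺]^2[S²⁻] = (2s)^2 · s = 4s^3 = 4.0×10⁻⁵⁰
s = 2.2×10⁻¹⁷ mol L⁻¹
[S²⁻] = s = 2.2×10⁻¹⁷ mol L⁻¹

2.2×10⁻¹⁷ M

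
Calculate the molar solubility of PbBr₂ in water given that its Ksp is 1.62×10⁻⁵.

1.59×10⁻² M

PbBr₂(s) ⇌ Pb²⁺(aq) + 2 Br⁻(aq)
For each mole of PbBr₂ that dissolves per liter, [Pb²⁺] = s and [Br⁻] = 2s; let s denote this solubility.
Ksp = [Pb²⁺][Br⁻]^2 = s · (2s)^2 = 4s^3
4s^3 = 1.62×10⁻⁵  ⇒  s^3 = 4.05×10⁻⁶
s = 1.59×10⁻² M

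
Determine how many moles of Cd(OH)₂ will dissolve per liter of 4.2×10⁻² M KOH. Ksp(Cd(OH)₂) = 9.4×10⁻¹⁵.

5.3×10⁻¹² M

Cd(OH)₂(s) ⇌ Cd²⁺(aq) + 2 OH⁻(aq)
With OH⁻ already at 4.2×10⁻² M and s small, take [OH⁻] ≈ 4.2×10⁻² M and [Cd²⁺] = s.
Ksp = [Cd²⁺][OH⁻]^2 = s(4.2×10⁻²)^2
s = 9.4×10⁻¹⁵ / (4.2×10⁻²)^2 = 5.3×10⁻¹²
s = 5.3×10⁻¹² M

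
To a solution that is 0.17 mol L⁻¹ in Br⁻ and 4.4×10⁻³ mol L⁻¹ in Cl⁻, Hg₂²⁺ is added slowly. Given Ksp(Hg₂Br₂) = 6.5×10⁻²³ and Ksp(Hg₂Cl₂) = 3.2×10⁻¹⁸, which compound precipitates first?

Hg₂Br₂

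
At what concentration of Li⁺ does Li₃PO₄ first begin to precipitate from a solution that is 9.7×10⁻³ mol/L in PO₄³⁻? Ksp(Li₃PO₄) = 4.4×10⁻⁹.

7.7×10⁻³ M

Precipitation of each salt begins when its ion product equals Ksp.
Li₃PO₄(s) ⇌ 3 Li⁺(aq) + PO₄³⁻(aq)
Ksp = [Li⁺]^3[PO₄³⁻] = [Li⁺]^3(9.7×10⁻³)
[Li⁺]^3 = 4.4×10⁻⁹ / (9.7×10⁻³) = 4.5×10⁻⁷
[Li⁺] = 7.7×10⁻³ mol/L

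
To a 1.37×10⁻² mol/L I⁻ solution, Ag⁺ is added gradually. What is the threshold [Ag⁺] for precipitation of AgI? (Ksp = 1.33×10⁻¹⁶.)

9.71×10⁻¹⁵ M

The threshold for precipitation is Q = Ksp.
AgI(s) ⇌ Ag⁺(aq) + I⁻(aq)
Ksp = [Ag⁺][I⁻] = [Ag⁺](1.37×10⁻²)
[Ag⁺] = 1.33×10⁻¹⁶ / (1.37×10⁻²) = 9.71×10⁻¹⁵
[Ag⁺] = 9.71×10⁻¹⁵ mol/L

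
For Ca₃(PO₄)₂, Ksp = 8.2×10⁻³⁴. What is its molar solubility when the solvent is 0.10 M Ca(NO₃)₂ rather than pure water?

Ca₃(PO₄)₂(s) ⇌ 3 Ca²⁺(aq) + 2 PO₄³⁻(aq)
Ca²⁺ is already present at 0.10 M. If s mol/L of Ca₃(PO₄)₂ dissolves, [PO₄³⁻] = 2s while [Ca²⁺] ≈ 0.10 M.
Ksp = [Ca²⁺]^3[PO₄³⁻]^2 = (0.10)^3(2s)^2
(2s)^2 = 8.2×10⁻³⁴ / (0.10)^3 = 8.2×10⁻³¹
s = 4.5×10⁻¹⁶ M

4.5×10⁻¹⁶ M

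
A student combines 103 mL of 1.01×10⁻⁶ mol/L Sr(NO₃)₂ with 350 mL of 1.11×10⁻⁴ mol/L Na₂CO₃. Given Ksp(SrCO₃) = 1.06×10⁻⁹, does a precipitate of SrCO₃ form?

No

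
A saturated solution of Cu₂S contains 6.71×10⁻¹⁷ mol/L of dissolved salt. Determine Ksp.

Cu₂S(s) ⇌ 2 Cu⁺(aq) + S²⁻(aq)
If s mol/L of Cu₂S dissolves, [Cu⁺] = 2s and [S²⁻] = s.
Ksp = [Cu⁺]^2[S²⁻] = (2s)^2 · s = 4s^3
Ksp = 4 × (6.71×10⁻¹⁷)^3 = 1.21×10⁻⁴⁸

Ksp = 1.21×10⁻⁴⁸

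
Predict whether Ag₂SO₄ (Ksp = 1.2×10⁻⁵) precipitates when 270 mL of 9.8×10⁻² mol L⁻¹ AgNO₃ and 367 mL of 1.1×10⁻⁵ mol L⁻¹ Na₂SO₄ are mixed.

No

After mixing, V = 270 mL + 367 mL = 637 mL.
[Ag⁺] = (9.8×10⁻²)(270)/637 = 4.2×10⁻² mol L⁻¹
[SO₄²⁻] = (1.1×10⁻⁵)(367)/637 = 6.3×10⁻⁶ mol L⁻¹
Q = [Ag⁺]^2[SO₄²⁻] = 1.1×10⁻⁸
Q < Ksp (1.1×10⁻⁸ vs 1.2×10⁻⁵); the solution remains unsaturated and no precipitate forms.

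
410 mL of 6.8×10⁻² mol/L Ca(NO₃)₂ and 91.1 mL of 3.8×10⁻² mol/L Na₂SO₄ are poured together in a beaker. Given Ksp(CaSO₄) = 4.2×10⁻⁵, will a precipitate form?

Total volume after mixing = 410 + 91.1 = 501.1 mL.
[Ca²⁺] = (6.8×10⁻²)(410)/501.1 = 5.6×10⁻² mol/L
[SO₄²⁻] = (3.8×10⁻²)(91.1)/501.1 = 6.9×10⁻³ mol/L
Q = [Ca²⁺][SO₄²⁻] = 3.8×10⁻⁴
Q = 3.8×10⁻⁴ > Ksp = 4.2×10⁻⁵, so the solution is supersaturated and CaSO₄ precipitates.

Yes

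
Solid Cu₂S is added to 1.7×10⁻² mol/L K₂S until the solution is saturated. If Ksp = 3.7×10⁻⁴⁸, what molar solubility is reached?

Cu₂S(s) ⇌ 2 Cu⁺(aq) + S²⁻(aq)
With S²⁻ already at 1.7×10⁻² mol/L and s small, take [S²⁻] ≈ 1.7×10⁻² mol/L and [Cu⁺] = 2s.
Ksp = [Cu⁺]^2[S²⁻] = (2s)^2(1.7×10⁻²)
(2s)^2 = 3.7×10⁻⁴⁸ / (1.7×10⁻²) = 2.2×10⁻⁴⁶
s = 7.4×10⁻²⁴ mol/L

7.4×10⁻²⁴ M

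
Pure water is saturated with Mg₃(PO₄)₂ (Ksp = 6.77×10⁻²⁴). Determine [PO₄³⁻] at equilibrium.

1.82×10⁻⁵ M

Mg₃(PO₄)₂(s) ⇌ 3 Mg²⁺(aq) + 2 PO₄³⁻(aq)
If s mol/L of Mg₃(PO₄)₂ dissolves, [Mg²⁺] = 3s and [PO₄³⁻] = 2s.
Ksp = [Mg²⁺]^3[PO₄³⁻]^2 = (3s)^3 · (2s)^2 = 108s^5 = 6.77×10⁻²⁴
s = 9.11×10⁻⁶ mol/L
[PO₄³⁻] = 2s = 1.82×10⁻⁵ mol/L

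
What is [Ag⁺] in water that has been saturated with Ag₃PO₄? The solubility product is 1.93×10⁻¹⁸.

4.91×10⁻⁵ M

Ag₃PO₄(s) ⇌ 3 Ag⁺(aq) + PO₄³⁻(aq)
For each mole of Ag₃PO₄ that dissolves per liter, [Ag⁺] = 3s and [PO₄³⁻] = s; let s denote this solubility.
Ksp = [Ag⁺]^3[PO₄³⁻] = (3s)^3 · s = 27s^4 = 1.93×10⁻¹⁸
s = 1.64×10⁻⁵ M
[Ag⁺] = 3s = 4.91×10⁻⁵ M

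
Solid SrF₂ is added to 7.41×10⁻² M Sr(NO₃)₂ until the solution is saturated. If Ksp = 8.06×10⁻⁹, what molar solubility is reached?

SrF₂(s) ⇌ Sr²⁺(aq) + 2 F⁻(aq)
With Sr²⁺ already at 7.41×10⁻² M and s small, take [Sr²⁺] ≈ 7.41×10⁻² M and [F⁻] = 2s.
Ksp = [Sr²⁺][F⁻]^2 = (7.41×10⁻²)(2s)^2
(2s)^2 = 8.06×10⁻⁹ / (7.41×10⁻²) = 1.09×10⁻⁷
s = 1.65×10⁻⁴ M

1.65×10⁻⁴ M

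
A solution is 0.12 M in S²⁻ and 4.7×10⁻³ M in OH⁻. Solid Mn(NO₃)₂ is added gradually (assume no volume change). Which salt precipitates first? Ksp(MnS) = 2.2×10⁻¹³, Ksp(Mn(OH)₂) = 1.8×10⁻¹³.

MnS

Precipitation of each salt begins when its ion product equals Ksp.
For MnS: [Mn²⁺] = (Ksp/[S²⁻]) = 1.8×10⁻¹² M
For Mn(OH)₂: [Mn²⁺] = (Ksp/[OH⁻]^2) = 8.1×10⁻⁹ M
MnS requires the lower [Mn²⁺], so it precipitates first.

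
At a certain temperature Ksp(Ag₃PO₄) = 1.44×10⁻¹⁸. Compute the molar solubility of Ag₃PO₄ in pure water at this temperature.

1.52×10⁻⁵ M

Ag₃PO₄(s) ⇌ 3 Ag⁺(aq) + PO₄³⁻(aq)
Let s be the molar solubility. Then [Ag⁺] = 3s and [PO₄³⁻] = s.
Ksp = [Ag⁺]^3[PO₄³⁻] = (3s)^3 · s = 27s^4
27s^4 = 1.44×10⁻¹⁸  ⇒  s^4 = 5.33×10⁻²⁰
s = 1.52×10⁻⁵ mol/L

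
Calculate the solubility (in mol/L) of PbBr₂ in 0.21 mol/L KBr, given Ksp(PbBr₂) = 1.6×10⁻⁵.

PbBr₂(s) ⇌ Pb²⁺(aq) + 2 Br⁻(aq)
With Br⁻ already at 0.21 mol/L and s small, take [Br⁻] ≈ 0.21 mol/L and [Pb²⁺] = s.
Ksp = [Pb²⁺][Br⁻]^2 = s(0.21)^2
s = 1.6×10⁻⁵ / (0.21)^2 = 3.6×10⁻⁴
s = 3.6×10⁻⁴ mol/L

3.6×10⁻⁴ M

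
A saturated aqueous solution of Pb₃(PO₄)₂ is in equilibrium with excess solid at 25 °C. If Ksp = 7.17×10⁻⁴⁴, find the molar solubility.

9.21×10⁻¹⁰ M

Pb₃(PO₄)₂(s) ⇌ 3 Pb²⁺(aq) + 2 PO₄³⁻(aq)
Call the molar solubility s, so that [Pb²⁺] = 3s and [PO₄³⁻] = 2s.
Ksp = [Pb²⁺]^3[PO₄³⁻]^2 = (3s)^3 · (2s)^2 = 108s^5
108s^5 = 7.17×10⁻⁴⁴  ⇒  s^5 = 6.64×10⁻⁴⁶
s = 9.21×10⁻¹⁰ mol/L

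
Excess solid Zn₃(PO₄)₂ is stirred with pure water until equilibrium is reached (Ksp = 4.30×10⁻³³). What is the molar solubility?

1.32×10⁻⁷ M

Zn₃(PO₄)₂(s) ⇌ 3 Zn²⁺(aq) + 2 PO₄³⁻(aq)
Let s be the molar solubility. Then [Zn²⁺] = 3s and [PO₄³⁻] = 2s.
Ksp = [Zn²⁺]^3[PO₄³⁻]^2 = (3s)^3 · (2s)^2 = 108s^5
108s^5 = 4.30×10⁻³³  ⇒  s^5 = 3.98×10⁻³⁵
s = 1.32×10⁻⁷ mol/L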